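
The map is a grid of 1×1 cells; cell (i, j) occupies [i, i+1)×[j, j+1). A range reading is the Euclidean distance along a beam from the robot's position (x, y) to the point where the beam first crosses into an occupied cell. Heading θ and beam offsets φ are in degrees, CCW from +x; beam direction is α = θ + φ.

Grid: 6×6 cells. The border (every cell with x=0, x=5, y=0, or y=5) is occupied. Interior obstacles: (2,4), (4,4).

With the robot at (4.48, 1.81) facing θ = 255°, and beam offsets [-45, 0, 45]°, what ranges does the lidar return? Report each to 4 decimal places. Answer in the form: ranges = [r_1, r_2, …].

beam 1: φ=-45°, α=210°
  cosα=-0.8660 sinα=-0.5000 | (4,1) | tMaxX 0.5543 tMaxY 1.6200 | tΔX 1.1547 tΔY 2.0000
    t=0.5543 [x] (3,1)
    t=1.6200 [y] (3,0) — stop
  → r_1 = 1.6200
beam 2: φ=0°, α=255°
  cosα=-0.2588 sinα=-0.9659 | (4,1) | tMaxX 1.8546 tMaxY 0.8386 | tΔX 3.8637 tΔY 1.0353
    t=0.8386 [y] (4,0) — stop
  → r_2 = 0.8386
beam 3: φ=45°, α=300°
  cosα=0.5000 sinα=-0.8660 | (4,1) | tMaxX 1.0400 tMaxY 0.9353 | tΔX 2.0000 tΔY 1.1547
    t=0.9353 [y] (4,0) — stop
  → r_3 = 0.9353

ranges = [1.6200, 0.8386, 0.9353]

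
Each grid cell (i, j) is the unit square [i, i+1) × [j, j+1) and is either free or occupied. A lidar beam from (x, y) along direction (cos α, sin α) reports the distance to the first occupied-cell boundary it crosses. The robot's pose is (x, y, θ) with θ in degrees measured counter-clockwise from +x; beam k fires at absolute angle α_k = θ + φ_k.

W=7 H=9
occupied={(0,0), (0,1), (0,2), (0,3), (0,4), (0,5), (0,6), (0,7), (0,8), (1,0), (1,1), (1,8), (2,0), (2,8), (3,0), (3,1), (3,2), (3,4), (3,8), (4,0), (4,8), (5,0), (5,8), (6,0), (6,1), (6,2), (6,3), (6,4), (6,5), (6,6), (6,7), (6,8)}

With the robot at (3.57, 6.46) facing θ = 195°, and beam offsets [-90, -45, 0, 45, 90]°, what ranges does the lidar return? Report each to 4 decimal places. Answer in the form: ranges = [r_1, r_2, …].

beam 1: φ=-90°, α=105°
  direction (-0.2588, 0.9659); cell (3,6); t to first gridline: x 2.2023, y 0.5590 (then +3.8637 / +1.0353)
    (3,7) via y @ 0.5590
    (3,8) via y @ 1.5943  # hit
  → r_1 = 1.5943
beam 2: φ=-45°, α=150°
  direction (-0.8660, 0.5000); cell (3,6); t to first gridline: x 0.6582, y 1.0800 (then +1.1547 / +2.0000)
    (2,6) via x @ 0.6582
    (2,7) via y @ 1.0800
    (1,7) via x @ 1.8129
    (0,7) via x @ 2.9676  # hit
  → r_2 = 2.9676
beam 3: φ=0°, α=195°
  direction (-0.9659, -0.2588); cell (3,6); t to first gridline: x 0.5901, y 1.7773 (then +1.0353 / +3.8637)
    (2,6) via x @ 0.5901
    (1,6) via x @ 1.6254
    (1,5) via y @ 1.7773
    (0,5) via x @ 2.6607  # hit
  → r_3 = 2.6607
beam 4: φ=45°, α=240°
  direction (-0.5000, -0.8660); cell (3,6); t to first gridline: x 1.1400, y 0.5312 (then +2.0000 / +1.1547)
    (3,5) via y @ 0.5312
    (2,5) via x @ 1.1400
    (2,4) via y @ 1.6859
    (2,3) via y @ 2.8406
    (1,3) via x @ 3.1400
    (1,2) via y @ 3.9953
    (0,2) via x @ 5.1400  # hit
  → r_4 = 5.1400
beam 5: φ=90°, α=285°
  direction (0.2588, -0.9659); cell (3,6); t to first gridline: x 1.6614, y 0.4762 (then +3.8637 / +1.0353)
    (3,5) via y @ 0.4762
    (3,4) via y @ 1.5115  # hit
  → r_5 = 1.5115

ranges = [1.5943, 2.9676, 2.6607, 5.1400, 1.5115]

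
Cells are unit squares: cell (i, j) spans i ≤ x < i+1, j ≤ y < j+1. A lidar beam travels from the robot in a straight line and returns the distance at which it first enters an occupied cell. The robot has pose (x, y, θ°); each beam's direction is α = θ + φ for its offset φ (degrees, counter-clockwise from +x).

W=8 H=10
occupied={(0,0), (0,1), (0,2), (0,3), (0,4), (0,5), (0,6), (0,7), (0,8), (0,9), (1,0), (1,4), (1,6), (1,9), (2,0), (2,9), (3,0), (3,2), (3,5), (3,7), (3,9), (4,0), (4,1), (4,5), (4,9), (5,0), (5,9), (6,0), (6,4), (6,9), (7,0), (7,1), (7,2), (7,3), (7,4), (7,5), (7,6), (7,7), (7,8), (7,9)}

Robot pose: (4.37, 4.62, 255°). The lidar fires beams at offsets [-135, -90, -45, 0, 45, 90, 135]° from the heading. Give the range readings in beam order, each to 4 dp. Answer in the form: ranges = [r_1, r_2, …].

beam 1: φ=-135°, α=120°
  dir = (cos 120°, sin 120°) = (-0.5000, 0.8660); from cell (4,4)
  next x-line at t=0.7400, next y-line at t=0.4388; Δt_x=2.0000, Δt_y=1.1547
    y: enter (4,5) at t=0.4388 ← occupied
  → r_1 = 0.4388
beam 2: φ=-90°, α=165°
  dir = (cos 165°, sin 165°) = (-0.9659, 0.2588); from cell (4,4)
  next x-line at t=0.3831, next y-line at t=1.4682; Δt_x=1.0353, Δt_y=3.8637
    x: enter (3,4) at t=0.3831
    x: enter (2,4) at t=1.4183
    y: enter (2,5) at t=1.4682
    x: enter (1,5) at t=2.4536
    x: enter (0,5) at t=3.4889 ← occupied
  → r_2 = 3.4889
beam 3: φ=-45°, α=210°
  dir = (cos 210°, sin 210°) = (-0.8660, -0.5000); from cell (4,4)
  next x-line at t=0.4272, next y-line at t=1.2400; Δt_x=1.1547, Δt_y=2.0000
    x: enter (3,4) at t=0.4272
    y: enter (3,3) at t=1.2400
    x: enter (2,3) at t=1.5819
    x: enter (1,3) at t=2.7366
    y: enter (1,2) at t=3.2400
    x: enter (0,2) at t=3.8913 ← occupied
  → r_3 = 3.8913
beam 4: φ=0°, α=255°
  dir = (cos 255°, sin 255°) = (-0.2588, -0.9659); from cell (4,4)
  next x-line at t=1.4296, next y-line at t=0.6419; Δt_x=3.8637, Δt_y=1.0353
    y: enter (4,3) at t=0.6419
    x: enter (3,3) at t=1.4296
    y: enter (3,2) at t=1.6771 ← occupied
  → r_4 = 1.6771
beam 5: φ=45°, α=300°
  dir = (cos 300°, sin 300°) = (0.5000, -0.8660); from cell (4,4)
  next x-line at t=1.2600, next y-line at t=0.7159; Δt_x=2.0000, Δt_y=1.1547
    y: enter (4,3) at t=0.7159
    x: enter (5,3) at t=1.2600
    y: enter (5,2) at t=1.8706
    y: enter (5,1) at t=3.0253
    x: enter (6,1) at t=3.2600
    y: enter (6,0) at t=4.1800 ← occupied
  → r_5 = 4.1800
beam 6: φ=90°, α=345°
  dir = (cos 345°, sin 345°) = (0.9659, -0.2588); from cell (4,4)
  next x-line at t=0.6522, next y-line at t=2.3955; Δt_x=1.0353, Δt_y=3.8637
    x: enter (5,4) at t=0.6522
    x: enter (6,4) at t=1.6875 ← occupied
  → r_6 = 1.6875
beam 7: φ=135°, α=30°
  dir = (cos 30°, sin 30°) = (0.8660, 0.5000); from cell (4,4)
  next x-line at t=0.7275, next y-line at t=0.7600; Δt_x=1.1547, Δt_y=2.0000
    x: enter (5,4) at t=0.7275
    y: enter (5,5) at t=0.7600
    x: enter (6,5) at t=1.8822
    y: enter (6,6) at t=2.7600
    x: enter (7,6) at t=3.0369 ← occupied
  → r_7 = 3.0369

ranges = [0.4388, 3.4889, 3.8913, 1.6771, 4.1800, 1.6875, 3.0369]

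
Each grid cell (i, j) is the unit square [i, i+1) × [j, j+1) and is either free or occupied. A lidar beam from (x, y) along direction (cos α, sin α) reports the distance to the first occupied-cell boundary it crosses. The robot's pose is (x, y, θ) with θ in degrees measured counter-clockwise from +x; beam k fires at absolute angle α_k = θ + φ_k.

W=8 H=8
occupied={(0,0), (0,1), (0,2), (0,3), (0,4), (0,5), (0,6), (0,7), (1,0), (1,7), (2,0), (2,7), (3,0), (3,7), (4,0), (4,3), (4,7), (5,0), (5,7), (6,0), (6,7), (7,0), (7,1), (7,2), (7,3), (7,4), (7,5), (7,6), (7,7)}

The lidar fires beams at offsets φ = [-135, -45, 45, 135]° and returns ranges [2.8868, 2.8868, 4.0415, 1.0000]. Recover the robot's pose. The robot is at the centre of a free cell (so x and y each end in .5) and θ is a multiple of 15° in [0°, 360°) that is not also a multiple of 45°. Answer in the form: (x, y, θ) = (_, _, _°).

(x, y, θ) = (3.5, 4.5, 195°)

Candidates: 35 free-cell centres × 16 headings = 560 poses. Raycast each; keep the one whose scan matches to 4 dp.
  (1.5, 4.5, 345°): beam 1 = 0.5774 ≠ 2.8868 ✗
  (6.5, 1.5, 150°): beam 1 = 0.5176 ≠ 2.8868 ✗
  (3.5, 3.5, 255°): beam 1 = 4.0415 ≠ 2.8868 ✗
  (3.5, 6.5, 165°): beam 1 = 1.0000 ≠ 2.8868 ✗
  …
  (3.5, 4.5, 195°): r_1=2.8868, r_2=2.8868, r_3=4.0415, r_4=1.0000 — all match ✓
Unique over the lattice → pose = (3.5, 4.5, 195°).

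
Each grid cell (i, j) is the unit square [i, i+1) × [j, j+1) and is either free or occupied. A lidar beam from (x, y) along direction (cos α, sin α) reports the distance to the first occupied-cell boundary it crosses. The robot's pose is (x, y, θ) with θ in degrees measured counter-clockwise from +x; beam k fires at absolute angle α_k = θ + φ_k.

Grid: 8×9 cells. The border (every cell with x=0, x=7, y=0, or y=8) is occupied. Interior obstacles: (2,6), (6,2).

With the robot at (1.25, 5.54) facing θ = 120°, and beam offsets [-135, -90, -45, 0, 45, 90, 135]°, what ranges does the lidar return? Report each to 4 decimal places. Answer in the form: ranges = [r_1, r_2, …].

ranges = [5.9528, 0.9200, 2.5468, 0.5000, 0.2588, 0.2887, 0.9659]

beam 1: φ=-135°, α=345°
  cosα=0.9659 sinα=-0.2588 | (1,5) | tMaxX 0.7765 tMaxY 2.0864 | tΔX 1.0353 tΔY 3.8637
    t=0.7765 [x] (2,5)
    t=1.8117 [x] (3,5)
    t=2.0864 [y] (3,4)
    t=2.8470 [x] (4,4)
    t=3.8823 [x] (5,4)
    t=4.9176 [x] (6,4)
    t=5.9501 [y] (6,3)
    t=5.9528 [x] (7,3) — stop
  → r_1 = 5.9528
beam 2: φ=-90°, α=30°
  cosα=0.8660 sinα=0.5000 | (1,5) | tMaxX 0.8660 tMaxY 0.9200 | tΔX 1.1547 tΔY 2.0000
    t=0.8660 [x] (2,5)
    t=0.9200 [y] (2,6) — stop
  → r_2 = 0.9200
beam 3: φ=-45°, α=75°
  cosα=0.2588 sinα=0.9659 | (1,5) | tMaxX 2.8978 tMaxY 0.4762 | tΔX 3.8637 tΔY 1.0353
    t=0.4762 [y] (1,6)
    t=1.5115 [y] (1,7)
    t=2.5468 [y] (1,8) — stop
  → r_3 = 2.5468
beam 4: φ=0°, α=120°
  cosα=-0.5000 sinα=0.8660 | (1,5) | tMaxX 0.5000 tMaxY 0.5312 | tΔX 2.0000 tΔY 1.1547
    t=0.5000 [x] (0,5) — stop
  → r_4 = 0.5000
beam 5: φ=45°, α=165°
  cosα=-0.9659 sinα=0.2588 | (1,5) | tMaxX 0.2588 tMaxY 1.7773 | tΔX 1.0353 tΔY 3.8637
    t=0.2588 [x] (0,5) — stop
  → r_5 = 0.2588
beam 6: φ=90°, α=210°
  cosα=-0.8660 sinα=-0.5000 | (1,5) | tMaxX 0.2887 tMaxY 1.0800 | tΔX 1.1547 tΔY 2.0000
    t=0.2887 [x] (0,5) — stop
  → r_6 = 0.2887
beam 7: φ=135°, α=255°
  cosα=-0.2588 sinα=-0.9659 | (1,5) | tMaxX 0.9659 tMaxY 0.5590 | tΔX 3.8637 tΔY 1.0353
    t=0.5590 [y] (1,4)
    t=0.9659 [x] (0,4) — stop
  → r_7 = 0.9659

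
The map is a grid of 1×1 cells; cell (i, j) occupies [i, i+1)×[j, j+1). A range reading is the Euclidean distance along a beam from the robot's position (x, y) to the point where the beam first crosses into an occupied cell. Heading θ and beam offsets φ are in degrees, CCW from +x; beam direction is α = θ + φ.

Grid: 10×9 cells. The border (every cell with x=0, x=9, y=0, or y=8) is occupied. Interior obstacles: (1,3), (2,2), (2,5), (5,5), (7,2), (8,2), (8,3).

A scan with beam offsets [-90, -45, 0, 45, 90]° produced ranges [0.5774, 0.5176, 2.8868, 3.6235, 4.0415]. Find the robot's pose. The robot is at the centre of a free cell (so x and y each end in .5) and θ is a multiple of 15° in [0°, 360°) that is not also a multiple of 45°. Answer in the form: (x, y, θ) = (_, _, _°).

(x, y, θ) = (5.5, 4.5, 150°)

Enumerate (i+0.5, j+0.5, θ) over the 49 free cells and 16 admissible headings. For each, cast all 5 beams and compare to the given ranges.
  (5.5, 6.5, 210°): beam 1 = 1.7321 ≠ 0.5774 ✗
  (6.5, 5.5, 60°): beam 1 = 2.8868 ≠ 0.5774 ✗
  (7.5, 3.5, 60°): beam 3 = 3.0000 ≠ 2.8868 ✗
  (4.5, 2.5, 240°): beam 1 = 2.8868 ≠ 0.5774 ✗
  (1.5, 2.5, 60°): beam 3 = 0.5774 ≠ 2.8868 ✗
  …
  (5.5, 4.5, 150°): r_1=0.5774, r_2=0.5176, r_3=2.8868, r_4=3.6235, r_5=4.0415 — all match ✓
No second candidate reproduces the full scan.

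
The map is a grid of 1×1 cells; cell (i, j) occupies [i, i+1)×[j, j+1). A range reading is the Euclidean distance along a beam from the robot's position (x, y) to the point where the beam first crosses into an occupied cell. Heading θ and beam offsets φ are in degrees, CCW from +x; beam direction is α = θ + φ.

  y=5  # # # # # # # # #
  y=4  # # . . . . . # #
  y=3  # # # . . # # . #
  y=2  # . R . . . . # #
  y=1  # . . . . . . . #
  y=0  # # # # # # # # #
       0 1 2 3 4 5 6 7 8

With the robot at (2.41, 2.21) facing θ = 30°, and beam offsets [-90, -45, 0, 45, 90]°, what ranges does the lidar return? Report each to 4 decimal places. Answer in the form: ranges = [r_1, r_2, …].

ranges = [1.3972, 4.6751, 2.9907, 0.8179, 0.9122]

beam 1: φ=-90°, α=300°
  cosα=0.5000 sinα=-0.8660 | (2,2) | tMaxX 1.1800 tMaxY 0.2425 | tΔX 2.0000 tΔY 1.1547
    t=0.2425 [y] (2,1)
    t=1.1800 [x] (3,1)
    t=1.3972 [y] (3,0) — stop
  → r_1 = 1.3972
beam 2: φ=-45°, α=345°
  cosα=0.9659 sinα=-0.2588 | (2,2) | tMaxX 0.6108 tMaxY 0.8114 | tΔX 1.0353 tΔY 3.8637
    t=0.6108 [x] (3,2)
    t=0.8114 [y] (3,1)
    t=1.6461 [x] (4,1)
    t=2.6814 [x] (5,1)
    t=3.7166 [x] (6,1)
    t=4.6751 [y] (6,0) — stop
  → r_2 = 4.6751
beam 3: φ=0°, α=30°
  cosα=0.8660 sinα=0.5000 | (2,2) | tMaxX 0.6813 tMaxY 1.5800 | tΔX 1.1547 tΔY 2.0000
    t=0.6813 [x] (3,2)
    t=1.5800 [y] (3,3)
    t=1.8360 [x] (4,3)
    t=2.9907 [x] (5,3) — stop
  → r_3 = 2.9907
beam 4: φ=45°, α=75°
  cosα=0.2588 sinα=0.9659 | (2,2) | tMaxX 2.2796 tMaxY 0.8179 | tΔX 3.8637 tΔY 1.0353
    t=0.8179 [y] (2,3) — stop
  → r_4 = 0.8179
beam 5: φ=90°, α=120°
  cosα=-0.5000 sinα=0.8660 | (2,2) | tMaxX 0.8200 tMaxY 0.9122 | tΔX 2.0000 tΔY 1.1547
    t=0.8200 [x] (1,2)
    t=0.9122 [y] (1,3) — stop
  → r_5 = 0.9122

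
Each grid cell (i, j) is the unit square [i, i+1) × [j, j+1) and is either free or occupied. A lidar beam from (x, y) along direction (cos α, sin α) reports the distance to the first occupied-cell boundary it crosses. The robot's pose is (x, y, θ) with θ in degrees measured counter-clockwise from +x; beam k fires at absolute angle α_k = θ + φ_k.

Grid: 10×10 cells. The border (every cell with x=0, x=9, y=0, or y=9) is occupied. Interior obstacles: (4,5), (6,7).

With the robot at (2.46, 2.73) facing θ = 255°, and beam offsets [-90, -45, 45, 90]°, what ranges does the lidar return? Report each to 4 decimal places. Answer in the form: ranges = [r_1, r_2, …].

beam 1: φ=-90°, α=165°
  d=(-0.9659,0.2588)  start (2,2)  tX=0.4762 tY=1.0432  stride 1/|dx|=1.0353 1/|dy|=3.8637
    cross x-line → (1,2), t=0.4762
    cross y-line → (1,3), t=1.0432
    cross x-line → (0,3), t=1.5115 (wall)
  → r_1 = 1.5115
beam 2: φ=-45°, α=210°
  d=(-0.8660,-0.5000)  start (2,2)  tX=0.5312 tY=1.4600  stride 1/|dx|=1.1547 1/|dy|=2.0000
    cross x-line → (1,2), t=0.5312
    cross y-line → (1,1), t=1.4600
    cross x-line → (0,1), t=1.6859 (wall)
  → r_2 = 1.6859
beam 3: φ=45°, α=300°
  d=(0.5000,-0.8660)  start (2,2)  tX=1.0800 tY=0.8429  stride 1/|dx|=2.0000 1/|dy|=1.1547
    cross y-line → (2,1), t=0.8429
    cross x-line → (3,1), t=1.0800
    cross y-line → (3,0), t=1.9976 (wall)
  → r_3 = 1.9976
beam 4: φ=90°, α=345°
  d=(0.9659,-0.2588)  start (2,2)  tX=0.5590 tY=2.8205  stride 1/|dx|=1.0353 1/|dy|=3.8637
    cross x-line → (3,2), t=0.5590
    cross x-line → (4,2), t=1.5943
    cross x-line → (5,2), t=2.6296
    cross y-line → (5,1), t=2.8205
    cross x-line → (6,1), t=3.6649
    cross x-line → (7,1), t=4.7002
    cross x-line → (8,1), t=5.7354
    cross y-line → (8,0), t=6.6842 (wall)
  → r_4 = 6.6842

ranges = [1.5115, 1.6859, 1.9976, 6.6842]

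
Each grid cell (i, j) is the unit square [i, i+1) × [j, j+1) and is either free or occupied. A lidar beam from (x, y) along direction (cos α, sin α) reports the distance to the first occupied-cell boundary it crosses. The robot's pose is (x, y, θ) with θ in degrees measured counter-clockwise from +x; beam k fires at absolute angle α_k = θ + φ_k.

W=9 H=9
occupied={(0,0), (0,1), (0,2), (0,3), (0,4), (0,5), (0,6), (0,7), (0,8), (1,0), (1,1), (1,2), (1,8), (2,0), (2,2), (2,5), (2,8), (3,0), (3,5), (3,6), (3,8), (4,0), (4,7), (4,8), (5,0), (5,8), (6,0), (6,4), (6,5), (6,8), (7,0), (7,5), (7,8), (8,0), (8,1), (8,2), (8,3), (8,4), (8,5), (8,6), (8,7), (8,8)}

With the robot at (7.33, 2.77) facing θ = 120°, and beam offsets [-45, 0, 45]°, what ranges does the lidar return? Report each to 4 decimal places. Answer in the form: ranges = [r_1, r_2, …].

beam 1: φ=-45°, α=75°
  dir = (cos 75°, sin 75°) = (0.2588, 0.9659); from cell (7,2)
  next x-line at t=2.5887, next y-line at t=0.2381; Δt_x=3.8637, Δt_y=1.0353
    y: enter (7,3) at t=0.2381
    y: enter (7,4) at t=1.2734
    y: enter (7,5) at t=2.3087 ← occupied
  → r_1 = 2.3087
beam 2: φ=0°, α=120°
  dir = (cos 120°, sin 120°) = (-0.5000, 0.8660); from cell (7,2)
  next x-line at t=0.6600, next y-line at t=0.2656; Δt_x=2.0000, Δt_y=1.1547
    y: enter (7,3) at t=0.2656
    x: enter (6,3) at t=0.6600
    y: enter (6,4) at t=1.4203 ← occupied
  → r_2 = 1.4203
beam 3: φ=45°, α=165°
  dir = (cos 165°, sin 165°) = (-0.9659, 0.2588); from cell (7,2)
  next x-line at t=0.3416, next y-line at t=0.8887; Δt_x=1.0353, Δt_y=3.8637
    x: enter (6,2) at t=0.3416
    y: enter (6,3) at t=0.8887
    x: enter (5,3) at t=1.3769
    x: enter (4,3) at t=2.4122
    x: enter (3,3) at t=3.4475
    x: enter (2,3) at t=4.4827
    y: enter (2,4) at t=4.7524
    x: enter (1,4) at t=5.5180
    x: enter (0,4) at t=6.5533 ← occupied
  → r_3 = 6.5533

ranges = [2.3087, 1.4203, 6.5533]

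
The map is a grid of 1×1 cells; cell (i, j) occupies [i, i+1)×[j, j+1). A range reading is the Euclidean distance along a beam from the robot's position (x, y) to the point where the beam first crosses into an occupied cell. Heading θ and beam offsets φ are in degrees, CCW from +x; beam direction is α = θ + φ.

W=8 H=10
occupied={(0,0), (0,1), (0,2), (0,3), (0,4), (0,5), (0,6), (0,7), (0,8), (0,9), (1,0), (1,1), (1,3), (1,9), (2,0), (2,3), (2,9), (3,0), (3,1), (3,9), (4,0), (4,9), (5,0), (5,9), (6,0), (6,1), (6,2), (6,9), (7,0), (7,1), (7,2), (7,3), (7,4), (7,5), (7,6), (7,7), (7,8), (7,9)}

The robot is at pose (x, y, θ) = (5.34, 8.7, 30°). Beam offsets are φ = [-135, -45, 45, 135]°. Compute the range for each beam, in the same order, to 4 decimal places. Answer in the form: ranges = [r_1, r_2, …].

beam 1: φ=-135°, α=255°
  dir = (cos 255°, sin 255°) = (-0.2588, -0.9659); from cell (5,8)
  next x-line at t=1.3137, next y-line at t=0.7247; Δt_x=3.8637, Δt_y=1.0353
    y: enter (5,7) at t=0.7247
    x: enter (4,7) at t=1.3137
    y: enter (4,6) at t=1.7600
    y: enter (4,5) at t=2.7952
    y: enter (4,4) at t=3.8305
    y: enter (4,3) at t=4.8658
    x: enter (3,3) at t=5.1774
    y: enter (3,2) at t=5.9011
    y: enter (3,1) at t=6.9364 ← occupied
  → r_1 = 6.9364
beam 2: φ=-45°, α=345°
  dir = (cos 345°, sin 345°) = (0.9659, -0.2588); from cell (5,8)
  next x-line at t=0.6833, next y-line at t=2.7046; Δt_x=1.0353, Δt_y=3.8637
    x: enter (6,8) at t=0.6833
    x: enter (7,8) at t=1.7186 ← occupied
  → r_2 = 1.7186
beam 3: φ=45°, α=75°
  dir = (cos 75°, sin 75°) = (0.2588, 0.9659); from cell (5,8)
  next x-line at t=2.5500, next y-line at t=0.3106; Δt_x=3.8637, Δt_y=1.0353
    y: enter (5,9) at t=0.3106 ← occupied
  → r_3 = 0.3106
beam 4: φ=135°, α=165°
  dir = (cos 165°, sin 165°) = (-0.9659, 0.2588); from cell (5,8)
  next x-line at t=0.3520, next y-line at t=1.1591; Δt_x=1.0353, Δt_y=3.8637
    x: enter (4,8) at t=0.3520
    y: enter (4,9) at t=1.1591 ← occupied
  → r_4 = 1.1591

ranges = [6.9364, 1.7186, 0.3106, 1.1591]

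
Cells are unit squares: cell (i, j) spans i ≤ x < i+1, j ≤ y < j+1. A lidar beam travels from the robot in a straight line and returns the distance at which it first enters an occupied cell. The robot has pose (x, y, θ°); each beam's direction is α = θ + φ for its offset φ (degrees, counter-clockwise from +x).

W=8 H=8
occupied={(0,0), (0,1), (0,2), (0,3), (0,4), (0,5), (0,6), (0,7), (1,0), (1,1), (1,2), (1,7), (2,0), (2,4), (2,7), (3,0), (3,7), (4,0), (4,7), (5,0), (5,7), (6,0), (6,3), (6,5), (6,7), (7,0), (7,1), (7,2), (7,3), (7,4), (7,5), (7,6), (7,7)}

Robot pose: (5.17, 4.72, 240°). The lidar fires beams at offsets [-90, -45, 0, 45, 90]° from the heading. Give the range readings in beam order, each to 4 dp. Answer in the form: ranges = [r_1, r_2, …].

ranges = [4.5600, 2.2465, 4.2955, 3.8512, 1.4400]

beam 1: φ=-90°, α=150°
  direction (-0.8660, 0.5000); cell (5,4); t to first gridline: x 0.1963, y 0.5600 (then +1.1547 / +2.0000)
    (4,4) via x @ 0.1963
    (4,5) via y @ 0.5600
    (3,5) via x @ 1.3510
    (2,5) via x @ 2.5057
    (2,6) via y @ 2.5600
    (1,6) via x @ 3.6604
    (1,7) via y @ 4.5600  # hit
  → r_1 = 4.5600
beam 2: φ=-45°, α=195°
  direction (-0.9659, -0.2588); cell (5,4); t to first gridline: x 0.1760, y 2.7819 (then +1.0353 / +3.8637)
    (4,4) via x @ 0.1760
    (3,4) via x @ 1.2113
    (2,4) via x @ 2.2465  # hit
  → r_2 = 2.2465
beam 3: φ=0°, α=240°
  direction (-0.5000, -0.8660); cell (5,4); t to first gridline: x 0.3400, y 0.8314 (then +2.0000 / +1.1547)
    (4,4) via x @ 0.3400
    (4,3) via y @ 0.8314
    (4,2) via y @ 1.9861
    (3,2) via x @ 2.3400
    (3,1) via y @ 3.1408
    (3,0) via y @ 4.2955  # hit
  → r_3 = 4.2955
beam 4: φ=45°, α=285°
  direction (0.2588, -0.9659); cell (5,4); t to first gridline: x 3.2069, y 0.7454 (then +3.8637 / +1.0353)
    (5,3) via y @ 0.7454
    (5,2) via y @ 1.7807
    (5,1) via y @ 2.8160
    (6,1) via x @ 3.2069
    (6,0) via y @ 3.8512  # hit
  → r_4 = 3.8512
beam 5: φ=90°, α=330°
  direction (0.8660, -0.5000); cell (5,4); t to first gridline: x 0.9584, y 1.4400 (then +1.1547 / +2.0000)
    (6,4) via x @ 0.9584
    (6,3) via y @ 1.4400  # hit
  → r_5 = 1.4400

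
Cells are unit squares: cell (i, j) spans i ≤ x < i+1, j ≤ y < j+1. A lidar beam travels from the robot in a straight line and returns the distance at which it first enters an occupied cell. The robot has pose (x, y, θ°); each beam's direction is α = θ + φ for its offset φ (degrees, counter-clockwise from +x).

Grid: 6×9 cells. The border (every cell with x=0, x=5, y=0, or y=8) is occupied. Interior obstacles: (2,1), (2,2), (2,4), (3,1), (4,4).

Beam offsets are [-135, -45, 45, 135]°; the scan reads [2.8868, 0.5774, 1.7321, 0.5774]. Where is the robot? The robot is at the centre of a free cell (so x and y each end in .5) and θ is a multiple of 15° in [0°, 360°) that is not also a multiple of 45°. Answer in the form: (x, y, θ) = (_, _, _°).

The pose lattice has 23·16 = 368 candidates. Test each by forward raycasting.
  (2.5, 3.5, 300°): beam 1 = 1.5529 ≠ 2.8868 ✗
  (4.5, 1.5, 75°): beam 1 = 0.5774 ≠ 2.8868 ✗
  (3.5, 7.5, 75°): beam 2 = 1.0000 ≠ 0.5774 ✗
  …
  (2.5, 3.5, 105°): r_1=2.8868, r_2=0.5774, r_3=1.7321, r_4=0.5774 — all match ✓
Only this pose fits every beam.

(x, y, θ) = (2.5, 3.5, 105°)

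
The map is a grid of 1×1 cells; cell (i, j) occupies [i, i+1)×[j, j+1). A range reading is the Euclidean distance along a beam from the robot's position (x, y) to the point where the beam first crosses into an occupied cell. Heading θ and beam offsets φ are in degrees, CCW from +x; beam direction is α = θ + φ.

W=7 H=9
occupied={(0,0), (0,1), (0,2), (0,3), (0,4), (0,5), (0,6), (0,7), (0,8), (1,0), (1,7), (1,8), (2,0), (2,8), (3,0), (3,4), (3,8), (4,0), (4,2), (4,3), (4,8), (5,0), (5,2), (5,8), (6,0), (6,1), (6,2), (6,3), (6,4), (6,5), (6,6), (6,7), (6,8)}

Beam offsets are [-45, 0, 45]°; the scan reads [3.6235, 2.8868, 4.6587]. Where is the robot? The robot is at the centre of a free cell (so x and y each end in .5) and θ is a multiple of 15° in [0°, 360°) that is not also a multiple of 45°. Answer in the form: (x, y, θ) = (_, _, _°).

The pose lattice has 30·16 = 480 candidates. Test each by forward raycasting.
  (1.5, 4.5, 15°): beam 1 = 2.8868 ≠ 3.6235 ✗
  (5.5, 7.5, 330°): beam 1 = 1.9319 ≠ 3.6235 ✗
  (3.5, 3.5, 255°): beam 1 = 2.8868 ≠ 3.6235 ✗
  (3.5, 7.5, 30°): beam 1 = 2.5882 ≠ 3.6235 ✗
  …
  (4.5, 7.5, 240°): r_1=3.6235, r_2=2.8868, r_3=4.6587 — all match ✓
Unique over the lattice → pose = (4.5, 7.5, 240°).

(x, y, θ) = (4.5, 7.5, 240°)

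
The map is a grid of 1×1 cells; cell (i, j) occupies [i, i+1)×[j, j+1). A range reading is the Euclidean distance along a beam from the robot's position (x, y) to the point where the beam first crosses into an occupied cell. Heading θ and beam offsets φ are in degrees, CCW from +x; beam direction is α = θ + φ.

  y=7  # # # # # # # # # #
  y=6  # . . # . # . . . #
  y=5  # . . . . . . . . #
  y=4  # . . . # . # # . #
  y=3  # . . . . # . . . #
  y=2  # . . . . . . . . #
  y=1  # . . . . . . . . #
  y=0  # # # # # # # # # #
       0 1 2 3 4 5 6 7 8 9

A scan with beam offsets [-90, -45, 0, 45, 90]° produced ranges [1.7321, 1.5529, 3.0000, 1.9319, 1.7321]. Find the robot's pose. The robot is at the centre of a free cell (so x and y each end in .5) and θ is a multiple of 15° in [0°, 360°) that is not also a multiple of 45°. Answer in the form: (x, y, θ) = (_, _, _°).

Enumerate (i+0.5, j+0.5, θ) over the 42 free cells and 16 admissible headings. For each, cast all 5 beams and compare to the given ranges.
  (1.5, 4.5, 75°): beam 1 = 3.6235 ≠ 1.7321 ✗
  (4.5, 5.5, 195°): beam 1 = 1.5529 ≠ 1.7321 ✗
  (5.5, 1.5, 240°): beam 1 = 5.1962 ≠ 1.7321 ✗
  …
  (3.5, 2.5, 330°): r_1=1.7321, r_2=1.5529, r_3=3.0000, r_4=1.9319, r_5=1.7321 — all match ✓
No second candidate reproduces the full scan.

(x, y, θ) = (3.5, 2.5, 330°)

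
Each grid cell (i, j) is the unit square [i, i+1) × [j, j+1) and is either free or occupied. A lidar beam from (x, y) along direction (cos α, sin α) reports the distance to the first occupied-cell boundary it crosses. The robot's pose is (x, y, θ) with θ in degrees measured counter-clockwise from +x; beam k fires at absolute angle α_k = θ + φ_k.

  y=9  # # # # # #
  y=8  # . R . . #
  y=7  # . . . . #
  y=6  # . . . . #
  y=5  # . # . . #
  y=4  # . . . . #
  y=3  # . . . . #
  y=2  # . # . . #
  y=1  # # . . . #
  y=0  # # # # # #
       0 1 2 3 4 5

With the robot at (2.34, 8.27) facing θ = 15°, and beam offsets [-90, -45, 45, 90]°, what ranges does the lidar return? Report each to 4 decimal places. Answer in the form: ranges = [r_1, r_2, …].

ranges = [2.3501, 3.0715, 0.8429, 0.7558]

beam 1: φ=-90°, α=285°
  direction (0.2588, -0.9659); cell (2,8); t to first gridline: x 2.5500, y 0.2795 (then +3.8637 / +1.0353)
    (2,7) via y @ 0.2795
    (2,6) via y @ 1.3148
    (2,5) via y @ 2.3501  # hit
  → r_1 = 2.3501
beam 2: φ=-45°, α=330°
  direction (0.8660, -0.5000); cell (2,8); t to first gridline: x 0.7621, y 0.5400 (then +1.1547 / +2.0000)
    (2,7) via y @ 0.5400
    (3,7) via x @ 0.7621
    (4,7) via x @ 1.9168
    (4,6) via y @ 2.5400
    (5,6) via x @ 3.0715  # hit
  → r_2 = 3.0715
beam 3: φ=45°, α=60°
  direction (0.5000, 0.8660); cell (2,8); t to first gridline: x 1.3200, y 0.8429 (then +2.0000 / +1.1547)
    (2,9) via y @ 0.8429  # hit
  → r_3 = 0.8429
beam 4: φ=90°, α=105°
  direction (-0.2588, 0.9659); cell (2,8); t to first gridline: x 1.3137, y 0.7558 (then +3.8637 / +1.0353)
    (2,9) via y @ 0.7558  # hit
  → r_4 = 0.7558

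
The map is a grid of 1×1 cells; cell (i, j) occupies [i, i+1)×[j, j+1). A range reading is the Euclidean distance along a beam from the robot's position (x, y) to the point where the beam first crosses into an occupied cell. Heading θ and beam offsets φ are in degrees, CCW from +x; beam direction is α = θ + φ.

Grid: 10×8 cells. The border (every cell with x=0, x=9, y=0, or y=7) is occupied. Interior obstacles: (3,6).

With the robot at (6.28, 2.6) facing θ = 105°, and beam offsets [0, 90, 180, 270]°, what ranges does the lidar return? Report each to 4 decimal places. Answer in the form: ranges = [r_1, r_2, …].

beam 1: φ=0°, α=105°
  direction (-0.2588, 0.9659); cell (6,2); t to first gridline: x 1.0818, y 0.4141 (then +3.8637 / +1.0353)
    (6,3) via y @ 0.4141
    (5,3) via x @ 1.0818
    (5,4) via y @ 1.4494
    (5,5) via y @ 2.4847
    (5,6) via y @ 3.5199
    (5,7) via y @ 4.5552  # hit
  → r_1 = 4.5552
beam 2: φ=90°, α=195°
  direction (-0.9659, -0.2588); cell (6,2); t to first gridline: x 0.2899, y 2.3182 (then +1.0353 / +3.8637)
    (5,2) via x @ 0.2899
    (4,2) via x @ 1.3252
    (4,1) via y @ 2.3182
    (3,1) via x @ 2.3604
    (2,1) via x @ 3.3957
    (1,1) via x @ 4.4310
    (0,1) via x @ 5.4663  # hit
  → r_2 = 5.4663
beam 3: φ=180°, α=285°
  direction (0.2588, -0.9659); cell (6,2); t to first gridline: x 2.7819, y 0.6212 (then +3.8637 / +1.0353)
    (6,1) via y @ 0.6212
    (6,0) via y @ 1.6564  # hit
  → r_3 = 1.6564
beam 4: φ=270°, α=15°
  direction (0.9659, 0.2588); cell (6,2); t to first gridline: x 0.7454, y 1.5455 (then +1.0353 / +3.8637)
    (7,2) via x @ 0.7454
    (7,3) via y @ 1.5455
    (8,3) via x @ 1.7807
    (9,3) via x @ 2.8160  # hit
  → r_4 = 2.8160

ranges = [4.5552, 5.4663, 1.6564, 2.8160]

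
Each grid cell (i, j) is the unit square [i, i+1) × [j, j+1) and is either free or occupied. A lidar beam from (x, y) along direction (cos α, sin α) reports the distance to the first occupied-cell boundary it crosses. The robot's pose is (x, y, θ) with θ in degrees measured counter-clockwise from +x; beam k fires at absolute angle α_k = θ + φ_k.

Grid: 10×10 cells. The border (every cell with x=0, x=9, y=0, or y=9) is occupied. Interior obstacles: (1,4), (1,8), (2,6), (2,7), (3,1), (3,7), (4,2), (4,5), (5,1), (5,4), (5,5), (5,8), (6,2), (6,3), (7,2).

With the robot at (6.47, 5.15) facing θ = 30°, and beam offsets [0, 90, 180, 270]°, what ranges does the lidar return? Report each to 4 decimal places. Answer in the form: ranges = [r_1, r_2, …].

ranges = [2.9214, 0.9400, 0.5427, 2.4826]

beam 1: φ=0°, α=30°
  direction (0.8660, 0.5000); cell (6,5); t to first gridline: x 0.6120, y 1.7000 (then +1.1547 / +2.0000)
    (7,5) via x @ 0.6120
    (7,6) via y @ 1.7000
    (8,6) via x @ 1.7667
    (9,6) via x @ 2.9214  # hit
  → r_1 = 2.9214
beam 2: φ=90°, α=120°
  direction (-0.5000, 0.8660); cell (6,5); t to first gridline: x 0.9400, y 0.9815 (then +2.0000 / +1.1547)
    (5,5) via x @ 0.9400  # hit
  → r_2 = 0.9400
beam 3: φ=180°, α=210°
  direction (-0.8660, -0.5000); cell (6,5); t to first gridline: x 0.5427, y 0.3000 (then +1.1547 / +2.0000)
    (6,4) via y @ 0.3000
    (5,4) via x @ 0.5427  # hit
  → r_3 = 0.5427
beam 4: φ=270°, α=300°
  direction (0.5000, -0.8660); cell (6,5); t to first gridline: x 1.0600, y 0.1732 (then +2.0000 / +1.1547)
    (6,4) via y @ 0.1732
    (7,4) via x @ 1.0600
    (7,3) via y @ 1.3279
    (7,2) via y @ 2.4826  # hit
  → r_4 = 2.4826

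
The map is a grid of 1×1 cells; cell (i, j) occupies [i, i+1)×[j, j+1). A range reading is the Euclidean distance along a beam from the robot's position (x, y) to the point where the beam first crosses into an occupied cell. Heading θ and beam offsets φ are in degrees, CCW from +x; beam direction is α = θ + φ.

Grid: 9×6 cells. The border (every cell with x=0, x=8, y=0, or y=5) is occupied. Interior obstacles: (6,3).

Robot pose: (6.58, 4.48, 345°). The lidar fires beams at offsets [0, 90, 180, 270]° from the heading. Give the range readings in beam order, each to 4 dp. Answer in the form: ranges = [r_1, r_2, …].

ranges = [1.4701, 0.5383, 2.0091, 0.4969]

beam 1: φ=0°, α=345°
  d=(0.9659,-0.2588)  start (6,4)  tX=0.4348 tY=1.8546  stride 1/|dx|=1.0353 1/|dy|=3.8637
    cross x-line → (7,4), t=0.4348
    cross x-line → (8,4), t=1.4701 (wall)
  → r_1 = 1.4701
beam 2: φ=90°, α=75°
  d=(0.2588,0.9659)  start (6,4)  tX=1.6228 tY=0.5383  stride 1/|dx|=3.8637 1/|dy|=1.0353
    cross y-line → (6,5), t=0.5383 (wall)
  → r_2 = 0.5383
beam 3: φ=180°, α=165°
  d=(-0.9659,0.2588)  start (6,4)  tX=0.6005 tY=2.0091  stride 1/|dx|=1.0353 1/|dy|=3.8637
    cross x-line → (5,4), t=0.6005
    cross x-line → (4,4), t=1.6357
    cross y-line → (4,5), t=2.0091 (wall)
  → r_3 = 2.0091
beam 4: φ=270°, α=255°
  d=(-0.2588,-0.9659)  start (6,4)  tX=2.2409 tY=0.4969  stride 1/|dx|=3.8637 1/|dy|=1.0353
    cross y-line → (6,3), t=0.4969 (wall)
  → r_4 = 0.4969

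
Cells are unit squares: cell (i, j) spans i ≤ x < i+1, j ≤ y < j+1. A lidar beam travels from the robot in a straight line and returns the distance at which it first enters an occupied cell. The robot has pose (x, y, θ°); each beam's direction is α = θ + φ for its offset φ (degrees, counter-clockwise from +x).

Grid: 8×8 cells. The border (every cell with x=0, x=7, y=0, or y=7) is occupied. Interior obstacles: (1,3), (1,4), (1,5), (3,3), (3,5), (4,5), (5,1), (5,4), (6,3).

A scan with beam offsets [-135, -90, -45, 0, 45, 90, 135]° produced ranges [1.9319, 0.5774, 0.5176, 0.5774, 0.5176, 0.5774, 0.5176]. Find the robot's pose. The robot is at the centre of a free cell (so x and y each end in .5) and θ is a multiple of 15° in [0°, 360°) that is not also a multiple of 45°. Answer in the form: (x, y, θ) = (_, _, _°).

Enumerate (i+0.5, j+0.5, θ) over the 27 free cells and 16 admissible headings. For each, cast all 7 beams and compare to the given ranges.
  (2.5, 5.5, 240°): beam 1 = 1.5529 ≠ 1.9319 ✗
  (5.5, 3.5, 120°): beam 1 = 0.5176 ≠ 1.9319 ✗
  (3.5, 4.5, 30°): beam 1 = 0.5176 ≠ 1.9319 ✗
  (4.5, 6.5, 240°): beam 1 = 0.5176 ≠ 1.9319 ✗
  (2.5, 5.5, 195°): beam 1 = 1.7321 ≠ 1.9319 ✗
  …
  (1.5, 6.5, 150°): r_1=1.9319, r_2=0.5774, r_3=0.5176, r_4=0.5774, r_5=0.5176, r_6=0.5774, r_7=0.5176 — all match ✓
Unique over the lattice → pose = (1.5, 6.5, 150°).

(x, y, θ) = (1.5, 6.5, 150°)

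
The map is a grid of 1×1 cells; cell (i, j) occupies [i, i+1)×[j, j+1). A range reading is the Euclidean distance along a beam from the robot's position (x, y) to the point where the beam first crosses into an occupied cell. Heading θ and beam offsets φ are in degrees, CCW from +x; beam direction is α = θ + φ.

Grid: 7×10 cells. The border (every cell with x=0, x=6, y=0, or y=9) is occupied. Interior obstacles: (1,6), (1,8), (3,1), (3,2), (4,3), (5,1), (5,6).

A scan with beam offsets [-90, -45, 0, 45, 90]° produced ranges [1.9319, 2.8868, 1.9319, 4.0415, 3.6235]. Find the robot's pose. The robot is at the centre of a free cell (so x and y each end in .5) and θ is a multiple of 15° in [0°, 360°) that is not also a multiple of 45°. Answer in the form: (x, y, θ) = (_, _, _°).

The pose lattice has 33·16 = 528 candidates. Test each by forward raycasting.
  (5.5, 7.5, 345°): beam 1 = 0.5176 ≠ 1.9319 ✗
  (2.5, 8.5, 105°): beam 2 = 0.5774 ≠ 2.8868 ✗
  (2.5, 4.5, 30°): beam 1 = 1.7321 ≠ 1.9319 ✗
  (3.5, 3.5, 345°): beam 1 = 0.5176 ≠ 1.9319 ✗
  …
  (3.5, 5.5, 15°): r_1=1.9319, r_2=2.8868, r_3=1.9319, r_4=4.0415, r_5=3.6235 — all match ✓
Only this pose fits every beam.

(x, y, θ) = (3.5, 5.5, 15°)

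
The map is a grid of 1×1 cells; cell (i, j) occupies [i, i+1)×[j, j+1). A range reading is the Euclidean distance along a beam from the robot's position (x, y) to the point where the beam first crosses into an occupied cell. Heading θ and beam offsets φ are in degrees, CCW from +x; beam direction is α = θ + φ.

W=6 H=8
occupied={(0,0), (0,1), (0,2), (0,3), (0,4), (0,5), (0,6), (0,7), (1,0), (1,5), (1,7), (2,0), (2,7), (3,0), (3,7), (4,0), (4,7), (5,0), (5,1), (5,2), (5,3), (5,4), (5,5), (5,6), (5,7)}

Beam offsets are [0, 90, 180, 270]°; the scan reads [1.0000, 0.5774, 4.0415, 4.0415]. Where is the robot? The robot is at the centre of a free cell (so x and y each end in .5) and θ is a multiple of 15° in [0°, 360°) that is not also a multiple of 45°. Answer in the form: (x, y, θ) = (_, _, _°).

(x, y, θ) = (4.5, 3.5, 300°)

Candidates: 23 free-cell centres × 16 headings = 368 poses. Raycast each; keep the one whose scan matches to 4 dp.
  (3.5, 4.5, 300°): beam 1 = 3.0000 ≠ 1.0000 ✗
  (4.5, 4.5, 165°): beam 1 = 2.5882 ≠ 1.0000 ✗
  (1.5, 3.5, 300°): beam 1 = 2.8868 ≠ 1.0000 ✗
  …
  (4.5, 3.5, 300°): r_1=1.0000, r_2=0.5774, r_3=4.0415, r_4=4.0415 — all match ✓
Only this pose fits every beam.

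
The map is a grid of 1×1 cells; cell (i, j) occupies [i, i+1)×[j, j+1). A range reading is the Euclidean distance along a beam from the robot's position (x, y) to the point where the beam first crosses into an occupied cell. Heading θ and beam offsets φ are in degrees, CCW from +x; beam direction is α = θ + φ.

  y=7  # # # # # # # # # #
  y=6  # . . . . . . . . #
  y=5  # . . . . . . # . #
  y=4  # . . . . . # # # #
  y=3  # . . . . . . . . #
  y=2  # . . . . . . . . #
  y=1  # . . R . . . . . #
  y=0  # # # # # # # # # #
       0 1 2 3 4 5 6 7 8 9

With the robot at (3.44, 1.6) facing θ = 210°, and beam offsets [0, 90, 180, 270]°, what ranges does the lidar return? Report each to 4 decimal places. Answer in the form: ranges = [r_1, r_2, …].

ranges = [1.2000, 0.6928, 4.8000, 4.8800]

beam 1: φ=0°, α=210°
  cosα=-0.8660 sinα=-0.5000 | (3,1) | tMaxX 0.5081 tMaxY 1.2000 | tΔX 1.1547 tΔY 2.0000
    t=0.5081 [x] (2,1)
    t=1.2000 [y] (2,0) — stop
  → r_1 = 1.2000
beam 2: φ=90°, α=300°
  cosα=0.5000 sinα=-0.8660 | (3,1) | tMaxX 1.1200 tMaxY 0.6928 | tΔX 2.0000 tΔY 1.1547
    t=0.6928 [y] (3,0) — stop
  → r_2 = 0.6928
beam 3: φ=180°, α=30°
  cosα=0.8660 sinα=0.5000 | (3,1) | tMaxX 0.6466 tMaxY 0.8000 | tΔX 1.1547 tΔY 2.0000
    t=0.6466 [x] (4,1)
    t=0.8000 [y] (4,2)
    t=1.8013 [x] (5,2)
    t=2.8000 [y] (5,3)
    t=2.9560 [x] (6,3)
    t=4.1107 [x] (7,3)
    t=4.8000 [y] (7,4) — stop
  → r_3 = 4.8000
beam 4: φ=270°, α=120°
  cosα=-0.5000 sinα=0.8660 | (3,1) | tMaxX 0.8800 tMaxY 0.4619 | tΔX 2.0000 tΔY 1.1547
    t=0.4619 [y] (3,2)
    t=0.8800 [x] (2,2)
    t=1.6166 [y] (2,3)
    t=2.7713 [y] (2,4)
    t=2.8800 [x] (1,4)
    t=3.9260 [y] (1,5)
    t=4.8800 [x] (0,5) — stop
  → r_4 = 4.8800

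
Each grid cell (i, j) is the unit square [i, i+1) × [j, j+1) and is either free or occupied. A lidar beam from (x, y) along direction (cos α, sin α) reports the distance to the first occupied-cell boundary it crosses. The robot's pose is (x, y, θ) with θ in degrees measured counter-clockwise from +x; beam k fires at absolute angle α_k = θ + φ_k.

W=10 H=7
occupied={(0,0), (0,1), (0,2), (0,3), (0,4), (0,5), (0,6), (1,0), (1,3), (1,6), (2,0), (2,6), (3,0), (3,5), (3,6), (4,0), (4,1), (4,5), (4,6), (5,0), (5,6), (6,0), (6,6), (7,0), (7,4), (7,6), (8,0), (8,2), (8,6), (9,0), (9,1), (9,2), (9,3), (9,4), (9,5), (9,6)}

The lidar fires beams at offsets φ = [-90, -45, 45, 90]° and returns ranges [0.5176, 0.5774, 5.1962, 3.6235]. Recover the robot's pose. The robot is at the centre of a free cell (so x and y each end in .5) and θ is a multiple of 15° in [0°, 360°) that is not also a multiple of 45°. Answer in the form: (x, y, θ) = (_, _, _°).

Candidates: 34 free-cell centres × 16 headings = 544 poses. Raycast each; keep the one whose scan matches to 4 dp.
  (1.5, 4.5, 150°): beam 1 = 1.7321 ≠ 0.5176 ✗
  (6.5, 5.5, 120°): beam 1 = 1.0000 ≠ 0.5176 ✗
  (2.5, 3.5, 255°): beam 3 = 2.8868 ≠ 5.1962 ✗
  (7.5, 1.5, 165°): beam 1 = 4.6587 ≠ 0.5176 ✗
  …
  (2.5, 1.5, 345°): r_1=0.5176, r_2=0.5774, r_3=5.1962, r_4=3.6235 — all match ✓
Only this pose fits every beam.

(x, y, θ) = (2.5, 1.5, 345°)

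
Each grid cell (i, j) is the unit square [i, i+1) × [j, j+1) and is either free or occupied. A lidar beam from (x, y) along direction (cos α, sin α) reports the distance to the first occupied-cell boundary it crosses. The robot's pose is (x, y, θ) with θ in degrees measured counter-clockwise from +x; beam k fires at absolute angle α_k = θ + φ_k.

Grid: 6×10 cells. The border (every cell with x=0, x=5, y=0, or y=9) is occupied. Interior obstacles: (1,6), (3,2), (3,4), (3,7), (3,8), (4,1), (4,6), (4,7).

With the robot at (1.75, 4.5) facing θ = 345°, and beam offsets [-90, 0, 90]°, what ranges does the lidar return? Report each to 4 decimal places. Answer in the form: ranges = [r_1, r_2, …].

beam 1: φ=-90°, α=255°
  d=(-0.2588,-0.9659)  start (1,4)  tX=2.8978 tY=0.5176  stride 1/|dx|=3.8637 1/|dy|=1.0353
    cross y-line → (1,3), t=0.5176
    cross y-line → (1,2), t=1.5529
    cross y-line → (1,1), t=2.5882
    cross x-line → (0,1), t=2.8978 (wall)
  → r_1 = 2.8978
beam 2: φ=0°, α=345°
  d=(0.9659,-0.2588)  start (1,4)  tX=0.2588 tY=1.9319  stride 1/|dx|=1.0353 1/|dy|=3.8637
    cross x-line → (2,4), t=0.2588
    cross x-line → (3,4), t=1.2941 (wall)
  → r_2 = 1.2941
beam 3: φ=90°, α=75°
  d=(0.2588,0.9659)  start (1,4)  tX=0.9659 tY=0.5176  stride 1/|dx|=3.8637 1/|dy|=1.0353
    cross y-line → (1,5), t=0.5176
    cross x-line → (2,5), t=0.9659
    cross y-line → (2,6), t=1.5529
    cross y-line → (2,7), t=2.5882
    cross y-line → (2,8), t=3.6235
    cross y-line → (2,9), t=4.6587 (wall)
  → r_3 = 4.6587

ranges = [2.8978, 1.2941, 4.6587]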